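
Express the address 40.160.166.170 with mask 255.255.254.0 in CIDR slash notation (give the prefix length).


Binary: 11111111.11111111.11111110.00000000
Count leading 1s
Prefix: /23


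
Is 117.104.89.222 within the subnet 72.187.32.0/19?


Subnet network: 72.187.32.0
Test IP AND mask: 117.104.64.0
No, 117.104.89.222 is not in 72.187.32.0/19


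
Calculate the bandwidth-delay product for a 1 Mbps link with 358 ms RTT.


BDP = bandwidth * RTT
= 1 Mbps * 358 ms
= 1 * 1e6 * 358 / 1000 bits
= 358000 bits
= 44750 bytes
= 43.7012 KB
BDP = 358000 bits (44750 bytes)


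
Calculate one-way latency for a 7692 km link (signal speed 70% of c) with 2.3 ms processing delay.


Speed = 0.7 * 3e5 km/s = 210000 km/s
Propagation delay = 7692 / 210000 = 0.0366 s = 36.6286 ms
Processing delay = 2.3 ms
Total one-way latency = 38.9286 ms


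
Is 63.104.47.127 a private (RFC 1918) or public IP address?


RFC 1918 private ranges:
  10.0.0.0/8 (10.0.0.0 - 10.255.255.255)
  172.16.0.0/12 (172.16.0.0 - 172.31.255.255)
  192.168.0.0/16 (192.168.0.0 - 192.168.255.255)
Public (not in any RFC 1918 range)


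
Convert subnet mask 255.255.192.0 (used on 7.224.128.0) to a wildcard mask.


Subnet mask: 255.255.192.0
Wildcard = 255.255.255.255 - subnet mask
255 - 255 = 0
255 - 255 = 0
255 - 192 = 63
255 - 0 = 255
Wildcard: 0.0.63.255


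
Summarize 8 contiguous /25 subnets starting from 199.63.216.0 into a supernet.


Original prefix: /25
Number of subnets: 8 = 2^3
New prefix = 25 - 3 = 22
Supernet: 199.63.216.0/22


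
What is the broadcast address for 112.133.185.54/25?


Network: 112.133.185.0/25
Host bits = 7
Set all host bits to 1:
Broadcast: 112.133.185.127


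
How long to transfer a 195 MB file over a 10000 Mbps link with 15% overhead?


Effective throughput = 10000 * (1 - 15/100) = 8500 Mbps
File size in Mb = 195 * 8 = 1560 Mb
Time = 1560 / 8500
Time = 0.1835 seconds


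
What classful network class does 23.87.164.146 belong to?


First octet: 23
Binary: 00010111
0xxxxxxx -> Class A (1-126)
Class A, default mask 255.0.0.0 (/8)


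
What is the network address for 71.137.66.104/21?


IP:   01000111.10001001.01000010.01101000
Mask: 11111111.11111111.11111000.00000000
AND operation:
Net:  01000111.10001001.01000000.00000000
Network: 71.137.64.0/21


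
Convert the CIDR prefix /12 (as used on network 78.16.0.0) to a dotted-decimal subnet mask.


/12 means 12 network bits, 20 host bits
Binary: 11111111111100000000000000000000
Mask: 255.240.0.0


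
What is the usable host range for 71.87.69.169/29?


Network: 71.87.69.168
Broadcast: 71.87.69.175
First usable = network + 1
Last usable = broadcast - 1
Range: 71.87.69.169 to 71.87.69.174


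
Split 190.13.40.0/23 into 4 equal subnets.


New prefix = 23 + 2 = 25
Each subnet has 128 addresses
  190.13.40.0/25
  190.13.40.128/25
  190.13.41.0/25
  190.13.41.128/25
Subnets: 190.13.40.0/25, 190.13.40.128/25, 190.13.41.0/25, 190.13.41.128/25


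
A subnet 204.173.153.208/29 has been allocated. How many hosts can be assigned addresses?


Host bits = 32 - 29 = 3
Total addresses = 2^3 = 8
Usable = total - 2 (network and broadcast)
Usable hosts: 6


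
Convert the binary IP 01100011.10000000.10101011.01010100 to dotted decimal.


01100011 = 99
10000000 = 128
10101011 = 171
01010100 = 84
IP: 99.128.171.84


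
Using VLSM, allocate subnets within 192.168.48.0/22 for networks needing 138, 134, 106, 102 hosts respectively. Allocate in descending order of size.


138 hosts -> /24 (254 usable): 192.168.48.0/24
134 hosts -> /24 (254 usable): 192.168.49.0/24
106 hosts -> /25 (126 usable): 192.168.50.0/25
102 hosts -> /25 (126 usable): 192.168.50.128/25
Allocation: 192.168.48.0/24 (138 hosts, 254 usable); 192.168.49.0/24 (134 hosts, 254 usable); 192.168.50.0/25 (106 hosts, 126 usable); 192.168.50.128/25 (102 hosts, 126 usable)


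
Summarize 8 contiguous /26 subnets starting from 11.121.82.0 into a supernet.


Original prefix: /26
Number of subnets: 8 = 2^3
New prefix = 26 - 3 = 23
Supernet: 11.121.82.0/23


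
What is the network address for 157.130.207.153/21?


IP:   10011101.10000010.11001111.10011001
Mask: 11111111.11111111.11111000.00000000
AND operation:
Net:  10011101.10000010.11001000.00000000
Network: 157.130.200.0/21


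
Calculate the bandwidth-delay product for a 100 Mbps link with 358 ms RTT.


BDP = bandwidth * RTT
= 100 Mbps * 358 ms
= 100 * 1e6 * 358 / 1000 bits
= 35800000 bits
= 4475000 bytes
= 4370.1172 KB
BDP = 35800000 bits (4475000 bytes)


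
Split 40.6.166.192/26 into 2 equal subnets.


New prefix = 26 + 1 = 27
Each subnet has 32 addresses
  40.6.166.192/27
  40.6.166.224/27
Subnets: 40.6.166.192/27, 40.6.166.224/27


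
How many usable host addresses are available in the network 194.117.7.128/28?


Host bits = 32 - 28 = 4
Total addresses = 2^4 = 16
Usable = total - 2 (network and broadcast)
Usable hosts: 14


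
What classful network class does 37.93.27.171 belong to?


First octet: 37
Binary: 00100101
0xxxxxxx -> Class A (1-126)
Class A, default mask 255.0.0.0 (/8)


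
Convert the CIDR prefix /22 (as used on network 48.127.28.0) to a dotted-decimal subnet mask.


/22 means 22 network bits, 10 host bits
Binary: 11111111111111111111110000000000
Mask: 255.255.252.0


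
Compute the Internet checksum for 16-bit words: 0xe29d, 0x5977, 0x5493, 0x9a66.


Sum all words (with carry folding):
+ 0xe29d = 0xe29d
+ 0x5977 = 0x3c15
+ 0x5493 = 0x90a8
+ 0x9a66 = 0x2b0f
One's complement: ~0x2b0f
Checksum = 0xd4f0


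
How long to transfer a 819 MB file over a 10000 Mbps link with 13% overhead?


Effective throughput = 10000 * (1 - 13/100) = 8700 Mbps
File size in Mb = 819 * 8 = 6552 Mb
Time = 6552 / 8700
Time = 0.7531 seconds


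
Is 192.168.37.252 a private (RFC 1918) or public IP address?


RFC 1918 private ranges:
  10.0.0.0/8 (10.0.0.0 - 10.255.255.255)
  172.16.0.0/12 (172.16.0.0 - 172.31.255.255)
  192.168.0.0/16 (192.168.0.0 - 192.168.255.255)
Private (in 192.168.0.0/16)


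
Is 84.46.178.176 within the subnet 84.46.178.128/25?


Subnet network: 84.46.178.128
Test IP AND mask: 84.46.178.128
Yes, 84.46.178.176 is in 84.46.178.128/25


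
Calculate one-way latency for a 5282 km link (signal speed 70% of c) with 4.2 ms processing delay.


Speed = 0.7 * 3e5 km/s = 210000 km/s
Propagation delay = 5282 / 210000 = 0.0252 s = 25.1524 ms
Processing delay = 4.2 ms
Total one-way latency = 29.3524 ms


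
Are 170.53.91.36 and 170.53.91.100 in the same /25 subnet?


Mask: 255.255.255.128
170.53.91.36 AND mask = 170.53.91.0
170.53.91.100 AND mask = 170.53.91.0
Yes, same subnet (170.53.91.0)


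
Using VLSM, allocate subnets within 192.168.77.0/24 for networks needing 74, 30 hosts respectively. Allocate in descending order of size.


74 hosts -> /25 (126 usable): 192.168.77.0/25
30 hosts -> /27 (30 usable): 192.168.77.128/27
Allocation: 192.168.77.0/25 (74 hosts, 126 usable); 192.168.77.128/27 (30 hosts, 30 usable)


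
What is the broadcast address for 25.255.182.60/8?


Network: 25.0.0.0/8
Host bits = 24
Set all host bits to 1:
Broadcast: 25.255.255.255


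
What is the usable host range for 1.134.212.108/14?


Network: 1.132.0.0
Broadcast: 1.135.255.255
First usable = network + 1
Last usable = broadcast - 1
Range: 1.132.0.1 to 1.135.255.254


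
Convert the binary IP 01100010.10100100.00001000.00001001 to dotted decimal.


01100010 = 98
10100100 = 164
00001000 = 8
00001001 = 9
IP: 98.164.8.9


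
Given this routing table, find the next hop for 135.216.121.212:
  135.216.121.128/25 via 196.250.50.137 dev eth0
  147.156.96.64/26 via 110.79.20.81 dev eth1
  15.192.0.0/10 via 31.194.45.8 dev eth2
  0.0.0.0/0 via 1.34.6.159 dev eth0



Longest prefix match for 135.216.121.212:
  /25 135.216.121.128: MATCH
  /26 147.156.96.64: no
  /10 15.192.0.0: no
  /0 0.0.0.0: MATCH
Selected: next-hop 196.250.50.137 via eth0 (matched /25)


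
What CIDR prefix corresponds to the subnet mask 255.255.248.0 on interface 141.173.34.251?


Binary: 11111111.11111111.11111000.00000000
Count leading 1s
Prefix: /21


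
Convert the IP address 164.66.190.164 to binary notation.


164 = 10100100
66 = 01000010
190 = 10111110
164 = 10100100
Binary: 10100100.01000010.10111110.10100100


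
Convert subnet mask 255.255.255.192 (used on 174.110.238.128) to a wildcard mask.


Subnet mask: 255.255.255.192
Wildcard = 255.255.255.255 - subnet mask
255 - 255 = 0
255 - 255 = 0
255 - 255 = 0
255 - 192 = 63
Wildcard: 0.0.0.63


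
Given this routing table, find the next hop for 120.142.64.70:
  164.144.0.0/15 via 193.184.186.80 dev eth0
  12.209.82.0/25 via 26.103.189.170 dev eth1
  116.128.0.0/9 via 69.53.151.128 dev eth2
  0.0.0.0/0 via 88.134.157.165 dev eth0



Longest prefix match for 120.142.64.70:
  /15 164.144.0.0: no
  /25 12.209.82.0: no
  /9 116.128.0.0: no
  /0 0.0.0.0: MATCH
Selected: next-hop 88.134.157.165 via eth0 (matched /0)


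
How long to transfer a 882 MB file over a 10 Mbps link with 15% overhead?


Effective throughput = 10 * (1 - 15/100) = 8.5 Mbps
File size in Mb = 882 * 8 = 7056 Mb
Time = 7056 / 8.5
Time = 830.1176 seconds


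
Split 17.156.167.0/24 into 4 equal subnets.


New prefix = 24 + 2 = 26
Each subnet has 64 addresses
  17.156.167.0/26
  17.156.167.64/26
  17.156.167.128/26
  17.156.167.192/26
Subnets: 17.156.167.0/26, 17.156.167.64/26, 17.156.167.128/26, 17.156.167.192/26


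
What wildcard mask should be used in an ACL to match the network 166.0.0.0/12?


Subnet mask: 255.240.0.0
Wildcard = 255.255.255.255 - subnet mask
255 - 255 = 0
255 - 240 = 15
255 - 0 = 255
255 - 0 = 255
Wildcard: 0.15.255.255


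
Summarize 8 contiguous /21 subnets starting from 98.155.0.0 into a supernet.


Original prefix: /21
Number of subnets: 8 = 2^3
New prefix = 21 - 3 = 18
Supernet: 98.155.0.0/18


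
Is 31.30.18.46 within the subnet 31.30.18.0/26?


Subnet network: 31.30.18.0
Test IP AND mask: 31.30.18.0
Yes, 31.30.18.46 is in 31.30.18.0/26


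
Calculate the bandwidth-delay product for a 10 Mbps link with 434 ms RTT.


BDP = bandwidth * RTT
= 10 Mbps * 434 ms
= 10 * 1e6 * 434 / 1000 bits
= 4340000 bits
= 542500 bytes
= 529.7852 KB
BDP = 4340000 bits (542500 bytes)


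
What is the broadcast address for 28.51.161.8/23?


Network: 28.51.160.0/23
Host bits = 9
Set all host bits to 1:
Broadcast: 28.51.161.255


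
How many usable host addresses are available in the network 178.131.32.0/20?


Host bits = 32 - 20 = 12
Total addresses = 2^12 = 4096
Usable = total - 2 (network and broadcast)
Usable hosts: 4094


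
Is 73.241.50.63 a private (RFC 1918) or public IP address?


RFC 1918 private ranges:
  10.0.0.0/8 (10.0.0.0 - 10.255.255.255)
  172.16.0.0/12 (172.16.0.0 - 172.31.255.255)
  192.168.0.0/16 (192.168.0.0 - 192.168.255.255)
Public (not in any RFC 1918 range)


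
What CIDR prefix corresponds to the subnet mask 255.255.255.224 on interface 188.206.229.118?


Binary: 11111111.11111111.11111111.11100000
Count leading 1s
Prefix: /27


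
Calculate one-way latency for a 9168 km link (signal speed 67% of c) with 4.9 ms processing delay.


Speed = 0.67 * 3e5 km/s = 201000 km/s
Propagation delay = 9168 / 201000 = 0.0456 s = 45.6119 ms
Processing delay = 4.9 ms
Total one-way latency = 50.5119 ms


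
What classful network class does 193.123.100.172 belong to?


First octet: 193
Binary: 11000001
110xxxxx -> Class C (192-223)
Class C, default mask 255.255.255.0 (/24)


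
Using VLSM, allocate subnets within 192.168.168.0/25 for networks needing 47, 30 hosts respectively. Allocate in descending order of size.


47 hosts -> /26 (62 usable): 192.168.168.0/26
30 hosts -> /27 (30 usable): 192.168.168.64/27
Allocation: 192.168.168.0/26 (47 hosts, 62 usable); 192.168.168.64/27 (30 hosts, 30 usable)


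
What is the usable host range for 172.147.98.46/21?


Network: 172.147.96.0
Broadcast: 172.147.103.255
First usable = network + 1
Last usable = broadcast - 1
Range: 172.147.96.1 to 172.147.103.254


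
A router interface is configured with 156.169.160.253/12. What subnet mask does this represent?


/12 means 12 network bits, 20 host bits
Binary: 11111111111100000000000000000000
Mask: 255.240.0.0


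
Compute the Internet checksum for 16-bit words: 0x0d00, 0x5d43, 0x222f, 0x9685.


Sum all words (with carry folding):
+ 0x0d00 = 0x0d00
+ 0x5d43 = 0x6a43
+ 0x222f = 0x8c72
+ 0x9685 = 0x22f8
One's complement: ~0x22f8
Checksum = 0xdd07


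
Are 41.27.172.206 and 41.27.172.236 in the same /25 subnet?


Mask: 255.255.255.128
41.27.172.206 AND mask = 41.27.172.128
41.27.172.236 AND mask = 41.27.172.128
Yes, same subnet (41.27.172.128)


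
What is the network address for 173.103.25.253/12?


IP:   10101101.01100111.00011001.11111101
Mask: 11111111.11110000.00000000.00000000
AND operation:
Net:  10101101.01100000.00000000.00000000
Network: 173.96.0.0/12


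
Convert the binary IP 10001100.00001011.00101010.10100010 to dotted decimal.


10001100 = 140
00001011 = 11
00101010 = 42
10100010 = 162
IP: 140.11.42.162


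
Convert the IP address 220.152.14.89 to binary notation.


220 = 11011100
152 = 10011000
14 = 00001110
89 = 01011001
Binary: 11011100.10011000.00001110.01011001


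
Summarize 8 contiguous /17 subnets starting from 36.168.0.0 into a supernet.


Original prefix: /17
Number of subnets: 8 = 2^3
New prefix = 17 - 3 = 14
Supernet: 36.168.0.0/14


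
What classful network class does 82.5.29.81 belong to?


First octet: 82
Binary: 01010010
0xxxxxxx -> Class A (1-126)
Class A, default mask 255.0.0.0 (/8)


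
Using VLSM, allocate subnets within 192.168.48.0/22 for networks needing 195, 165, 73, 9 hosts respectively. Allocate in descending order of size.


195 hosts -> /24 (254 usable): 192.168.48.0/24
165 hosts -> /24 (254 usable): 192.168.49.0/24
73 hosts -> /25 (126 usable): 192.168.50.0/25
9 hosts -> /28 (14 usable): 192.168.50.128/28
Allocation: 192.168.48.0/24 (195 hosts, 254 usable); 192.168.49.0/24 (165 hosts, 254 usable); 192.168.50.0/25 (73 hosts, 126 usable); 192.168.50.128/28 (9 hosts, 14 usable)


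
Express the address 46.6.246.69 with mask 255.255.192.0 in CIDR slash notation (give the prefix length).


Binary: 11111111.11111111.11000000.00000000
Count leading 1s
Prefix: /18


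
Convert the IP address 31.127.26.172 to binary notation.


31 = 00011111
127 = 01111111
26 = 00011010
172 = 10101100
Binary: 00011111.01111111.00011010.10101100


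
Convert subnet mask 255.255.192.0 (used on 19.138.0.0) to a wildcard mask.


Subnet mask: 255.255.192.0
Wildcard = 255.255.255.255 - subnet mask
255 - 255 = 0
255 - 255 = 0
255 - 192 = 63
255 - 0 = 255
Wildcard: 0.0.63.255


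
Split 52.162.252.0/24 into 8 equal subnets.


New prefix = 24 + 3 = 27
Each subnet has 32 addresses
  52.162.252.0/27
  52.162.252.32/27
  52.162.252.64/27
  52.162.252.96/27
  52.162.252.128/27
  52.162.252.160/27
  52.162.252.192/27
  52.162.252.224/27
Subnets: 52.162.252.0/27, 52.162.252.32/27, 52.162.252.64/27, 52.162.252.96/27, 52.162.252.128/27, 52.162.252.160/27, 52.162.252.192/27, 52.162.252.224/27


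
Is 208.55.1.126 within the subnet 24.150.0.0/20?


Subnet network: 24.150.0.0
Test IP AND mask: 208.55.0.0
No, 208.55.1.126 is not in 24.150.0.0/20


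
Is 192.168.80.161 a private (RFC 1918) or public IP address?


RFC 1918 private ranges:
  10.0.0.0/8 (10.0.0.0 - 10.255.255.255)
  172.16.0.0/12 (172.16.0.0 - 172.31.255.255)
  192.168.0.0/16 (192.168.0.0 - 192.168.255.255)
Private (in 192.168.0.0/16)


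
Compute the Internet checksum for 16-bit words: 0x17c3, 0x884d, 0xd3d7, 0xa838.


Sum all words (with carry folding):
+ 0x17c3 = 0x17c3
+ 0x884d = 0xa010
+ 0xd3d7 = 0x73e8
+ 0xa838 = 0x1c21
One's complement: ~0x1c21
Checksum = 0xe3de


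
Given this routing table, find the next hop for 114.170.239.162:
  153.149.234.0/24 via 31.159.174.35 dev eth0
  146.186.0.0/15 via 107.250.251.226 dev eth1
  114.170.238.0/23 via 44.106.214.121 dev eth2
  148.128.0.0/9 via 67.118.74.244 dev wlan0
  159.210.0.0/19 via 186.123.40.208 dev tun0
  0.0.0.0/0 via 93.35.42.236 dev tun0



Longest prefix match for 114.170.239.162:
  /24 153.149.234.0: no
  /15 146.186.0.0: no
  /23 114.170.238.0: MATCH
  /9 148.128.0.0: no
  /19 159.210.0.0: no
  /0 0.0.0.0: MATCH
Selected: next-hop 44.106.214.121 via eth2 (matched /23)


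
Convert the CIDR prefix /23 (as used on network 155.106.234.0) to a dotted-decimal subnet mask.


/23 means 23 network bits, 9 host bits
Binary: 11111111111111111111111000000000
Mask: 255.255.254.0


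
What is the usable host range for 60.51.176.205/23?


Network: 60.51.176.0
Broadcast: 60.51.177.255
First usable = network + 1
Last usable = broadcast - 1
Range: 60.51.176.1 to 60.51.177.254


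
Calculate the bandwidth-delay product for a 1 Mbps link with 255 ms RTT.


BDP = bandwidth * RTT
= 1 Mbps * 255 ms
= 1 * 1e6 * 255 / 1000 bits
= 255000 bits
= 31875 bytes
= 31.1279 KB
BDP = 255000 bits (31875 bytes)


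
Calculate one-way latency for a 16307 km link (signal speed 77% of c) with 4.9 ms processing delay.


Speed = 0.77 * 3e5 km/s = 231000 km/s
Propagation delay = 16307 / 231000 = 0.0706 s = 70.5931 ms
Processing delay = 4.9 ms
Total one-way latency = 75.4931 ms


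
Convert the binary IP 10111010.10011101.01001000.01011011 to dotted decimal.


10111010 = 186
10011101 = 157
01001000 = 72
01011011 = 91
IP: 186.157.72.91


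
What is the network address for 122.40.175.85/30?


IP:   01111010.00101000.10101111.01010101
Mask: 11111111.11111111.11111111.11111100
AND operation:
Net:  01111010.00101000.10101111.01010100
Network: 122.40.175.84/30


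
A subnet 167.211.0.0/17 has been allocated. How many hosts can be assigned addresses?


Host bits = 32 - 17 = 15
Total addresses = 2^15 = 32768
Usable = total - 2 (network and broadcast)
Usable hosts: 32766


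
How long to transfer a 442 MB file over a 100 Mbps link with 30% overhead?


Effective throughput = 100 * (1 - 30/100) = 70 Mbps
File size in Mb = 442 * 8 = 3536 Mb
Time = 3536 / 70
Time = 50.5143 seconds


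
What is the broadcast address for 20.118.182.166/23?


Network: 20.118.182.0/23
Host bits = 9
Set all host bits to 1:
Broadcast: 20.118.183.255


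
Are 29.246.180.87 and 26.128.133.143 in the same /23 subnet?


Mask: 255.255.254.0
29.246.180.87 AND mask = 29.246.180.0
26.128.133.143 AND mask = 26.128.132.0
No, different subnets (29.246.180.0 vs 26.128.132.0)


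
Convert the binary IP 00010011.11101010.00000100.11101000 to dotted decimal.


00010011 = 19
11101010 = 234
00000100 = 4
11101000 = 232
IP: 19.234.4.232


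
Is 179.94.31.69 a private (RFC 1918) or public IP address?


RFC 1918 private ranges:
  10.0.0.0/8 (10.0.0.0 - 10.255.255.255)
  172.16.0.0/12 (172.16.0.0 - 172.31.255.255)
  192.168.0.0/16 (192.168.0.0 - 192.168.255.255)
Public (not in any RFC 1918 range)


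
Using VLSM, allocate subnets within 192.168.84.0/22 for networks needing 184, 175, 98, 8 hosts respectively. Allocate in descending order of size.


184 hosts -> /24 (254 usable): 192.168.84.0/24
175 hosts -> /24 (254 usable): 192.168.85.0/24
98 hosts -> /25 (126 usable): 192.168.86.0/25
8 hosts -> /28 (14 usable): 192.168.86.128/28
Allocation: 192.168.84.0/24 (184 hosts, 254 usable); 192.168.85.0/24 (175 hosts, 254 usable); 192.168.86.0/25 (98 hosts, 126 usable); 192.168.86.128/28 (8 hosts, 14 usable)


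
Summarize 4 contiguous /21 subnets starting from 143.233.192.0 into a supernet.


Original prefix: /21
Number of subnets: 4 = 2^2
New prefix = 21 - 2 = 19
Supernet: 143.233.192.0/19


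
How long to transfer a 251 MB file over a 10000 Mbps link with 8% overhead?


Effective throughput = 10000 * (1 - 8/100) = 9200 Mbps
File size in Mb = 251 * 8 = 2008 Mb
Time = 2008 / 9200
Time = 0.2183 seconds


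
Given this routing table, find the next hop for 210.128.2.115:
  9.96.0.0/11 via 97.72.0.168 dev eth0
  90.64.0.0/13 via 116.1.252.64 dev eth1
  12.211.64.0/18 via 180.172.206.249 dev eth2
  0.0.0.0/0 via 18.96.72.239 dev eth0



Longest prefix match for 210.128.2.115:
  /11 9.96.0.0: no
  /13 90.64.0.0: no
  /18 12.211.64.0: no
  /0 0.0.0.0: MATCH
Selected: next-hop 18.96.72.239 via eth0 (matched /0)


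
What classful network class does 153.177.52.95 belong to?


First octet: 153
Binary: 10011001
10xxxxxx -> Class B (128-191)
Class B, default mask 255.255.0.0 (/16)


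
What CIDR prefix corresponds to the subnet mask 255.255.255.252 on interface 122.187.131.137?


Binary: 11111111.11111111.11111111.11111100
Count leading 1s
Prefix: /30


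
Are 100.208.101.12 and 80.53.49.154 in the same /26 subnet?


Mask: 255.255.255.192
100.208.101.12 AND mask = 100.208.101.0
80.53.49.154 AND mask = 80.53.49.128
No, different subnets (100.208.101.0 vs 80.53.49.128)


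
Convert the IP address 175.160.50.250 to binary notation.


175 = 10101111
160 = 10100000
50 = 00110010
250 = 11111010
Binary: 10101111.10100000.00110010.11111010


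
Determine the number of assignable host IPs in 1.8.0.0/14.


Host bits = 32 - 14 = 18
Total addresses = 2^18 = 262144
Usable = total - 2 (network and broadcast)
Usable hosts: 262142


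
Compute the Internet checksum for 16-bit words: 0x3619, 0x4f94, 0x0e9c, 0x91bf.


Sum all words (with carry folding):
+ 0x3619 = 0x3619
+ 0x4f94 = 0x85ad
+ 0x0e9c = 0x9449
+ 0x91bf = 0x2609
One's complement: ~0x2609
Checksum = 0xd9f6


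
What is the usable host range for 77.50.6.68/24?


Network: 77.50.6.0
Broadcast: 77.50.6.255
First usable = network + 1
Last usable = broadcast - 1
Range: 77.50.6.1 to 77.50.6.254


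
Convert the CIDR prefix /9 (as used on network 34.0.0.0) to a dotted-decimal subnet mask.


/9 means 9 network bits, 23 host bits
Binary: 11111111100000000000000000000000
Mask: 255.128.0.0


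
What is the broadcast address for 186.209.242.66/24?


Network: 186.209.242.0/24
Host bits = 8
Set all host bits to 1:
Broadcast: 186.209.242.255


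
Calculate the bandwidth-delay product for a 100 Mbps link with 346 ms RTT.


BDP = bandwidth * RTT
= 100 Mbps * 346 ms
= 100 * 1e6 * 346 / 1000 bits
= 34600000 bits
= 4325000 bytes
= 4223.6328 KB
BDP = 34600000 bits (4325000 bytes)


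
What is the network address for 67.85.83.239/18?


IP:   01000011.01010101.01010011.11101111
Mask: 11111111.11111111.11000000.00000000
AND operation:
Net:  01000011.01010101.01000000.00000000
Network: 67.85.64.0/18


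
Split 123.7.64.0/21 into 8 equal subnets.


New prefix = 21 + 3 = 24
Each subnet has 256 addresses
  123.7.64.0/24
  123.7.65.0/24
  123.7.66.0/24
  123.7.67.0/24
  123.7.68.0/24
  123.7.69.0/24
  123.7.70.0/24
  123.7.71.0/24
Subnets: 123.7.64.0/24, 123.7.65.0/24, 123.7.66.0/24, 123.7.67.0/24, 123.7.68.0/24, 123.7.69.0/24, 123.7.70.0/24, 123.7.71.0/24


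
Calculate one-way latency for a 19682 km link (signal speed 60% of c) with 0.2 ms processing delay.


Speed = 0.6 * 3e5 km/s = 180000 km/s
Propagation delay = 19682 / 180000 = 0.1093 s = 109.3444 ms
Processing delay = 0.2 ms
Total one-way latency = 109.5444 ms


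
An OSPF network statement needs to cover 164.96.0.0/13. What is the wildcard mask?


Subnet mask: 255.248.0.0
Wildcard = 255.255.255.255 - subnet mask
255 - 255 = 0
255 - 248 = 7
255 - 0 = 255
255 - 0 = 255
Wildcard: 0.7.255.255


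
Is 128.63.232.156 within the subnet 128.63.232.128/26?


Subnet network: 128.63.232.128
Test IP AND mask: 128.63.232.128
Yes, 128.63.232.156 is in 128.63.232.128/26


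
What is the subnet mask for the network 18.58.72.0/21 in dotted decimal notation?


/21 means 21 network bits, 11 host bits
Binary: 11111111111111111111100000000000
Mask: 255.255.248.0


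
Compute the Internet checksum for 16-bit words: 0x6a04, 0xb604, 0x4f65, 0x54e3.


Sum all words (with carry folding):
+ 0x6a04 = 0x6a04
+ 0xb604 = 0x2009
+ 0x4f65 = 0x6f6e
+ 0x54e3 = 0xc451
One's complement: ~0xc451
Checksum = 0x3bae


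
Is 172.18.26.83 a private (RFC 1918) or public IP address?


RFC 1918 private ranges:
  10.0.0.0/8 (10.0.0.0 - 10.255.255.255)
  172.16.0.0/12 (172.16.0.0 - 172.31.255.255)
  192.168.0.0/16 (192.168.0.0 - 192.168.255.255)
Private (in 172.16.0.0/12)


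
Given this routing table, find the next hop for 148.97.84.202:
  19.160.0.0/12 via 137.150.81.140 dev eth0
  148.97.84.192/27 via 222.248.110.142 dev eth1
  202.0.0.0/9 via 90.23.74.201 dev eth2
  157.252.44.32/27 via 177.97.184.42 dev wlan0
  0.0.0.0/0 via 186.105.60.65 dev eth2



Longest prefix match for 148.97.84.202:
  /12 19.160.0.0: no
  /27 148.97.84.192: MATCH
  /9 202.0.0.0: no
  /27 157.252.44.32: no
  /0 0.0.0.0: MATCH
Selected: next-hop 222.248.110.142 via eth1 (matched /27)


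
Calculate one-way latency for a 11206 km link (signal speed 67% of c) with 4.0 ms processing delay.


Speed = 0.67 * 3e5 km/s = 201000 km/s
Propagation delay = 11206 / 201000 = 0.0558 s = 55.7512 ms
Processing delay = 4.0 ms
Total one-way latency = 59.7512 ms


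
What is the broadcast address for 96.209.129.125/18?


Network: 96.209.128.0/18
Host bits = 14
Set all host bits to 1:
Broadcast: 96.209.191.255


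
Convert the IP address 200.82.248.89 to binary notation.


200 = 11001000
82 = 01010010
248 = 11111000
89 = 01011001
Binary: 11001000.01010010.11111000.01011001


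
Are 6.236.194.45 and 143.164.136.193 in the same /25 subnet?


Mask: 255.255.255.128
6.236.194.45 AND mask = 6.236.194.0
143.164.136.193 AND mask = 143.164.136.128
No, different subnets (6.236.194.0 vs 143.164.136.128)


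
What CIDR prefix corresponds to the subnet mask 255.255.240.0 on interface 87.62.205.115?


Binary: 11111111.11111111.11110000.00000000
Count leading 1s
Prefix: /20


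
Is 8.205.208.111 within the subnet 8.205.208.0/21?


Subnet network: 8.205.208.0
Test IP AND mask: 8.205.208.0
Yes, 8.205.208.111 is in 8.205.208.0/21


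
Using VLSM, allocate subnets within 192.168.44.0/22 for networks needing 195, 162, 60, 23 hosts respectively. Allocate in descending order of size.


195 hosts -> /24 (254 usable): 192.168.44.0/24
162 hosts -> /24 (254 usable): 192.168.45.0/24
60 hosts -> /26 (62 usable): 192.168.46.0/26
23 hosts -> /27 (30 usable): 192.168.46.64/27
Allocation: 192.168.44.0/24 (195 hosts, 254 usable); 192.168.45.0/24 (162 hosts, 254 usable); 192.168.46.0/26 (60 hosts, 62 usable); 192.168.46.64/27 (23 hosts, 30 usable)


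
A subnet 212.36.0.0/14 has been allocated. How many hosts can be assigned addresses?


Host bits = 32 - 14 = 18
Total addresses = 2^18 = 262144
Usable = total - 2 (network and broadcast)
Usable hosts: 262142


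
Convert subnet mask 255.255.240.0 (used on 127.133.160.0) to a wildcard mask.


Subnet mask: 255.255.240.0
Wildcard = 255.255.255.255 - subnet mask
255 - 255 = 0
255 - 255 = 0
255 - 240 = 15
255 - 0 = 255
Wildcard: 0.0.15.255


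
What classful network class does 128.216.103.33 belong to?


First octet: 128
Binary: 10000000
10xxxxxx -> Class B (128-191)
Class B, default mask 255.255.0.0 (/16)


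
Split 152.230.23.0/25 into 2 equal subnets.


New prefix = 25 + 1 = 26
Each subnet has 64 addresses
  152.230.23.0/26
  152.230.23.64/26
Subnets: 152.230.23.0/26, 152.230.23.64/26


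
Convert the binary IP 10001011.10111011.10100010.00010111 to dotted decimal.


10001011 = 139
10111011 = 187
10100010 = 162
00010111 = 23
IP: 139.187.162.23


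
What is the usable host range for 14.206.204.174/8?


Network: 14.0.0.0
Broadcast: 14.255.255.255
First usable = network + 1
Last usable = broadcast - 1
Range: 14.0.0.1 to 14.255.255.254


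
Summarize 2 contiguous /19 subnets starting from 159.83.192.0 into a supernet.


Original prefix: /19
Number of subnets: 2 = 2^1
New prefix = 19 - 1 = 18
Supernet: 159.83.192.0/18


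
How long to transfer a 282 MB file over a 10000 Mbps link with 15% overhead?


Effective throughput = 10000 * (1 - 15/100) = 8500 Mbps
File size in Mb = 282 * 8 = 2256 Mb
Time = 2256 / 8500
Time = 0.2654 seconds


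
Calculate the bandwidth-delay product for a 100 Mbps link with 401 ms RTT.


BDP = bandwidth * RTT
= 100 Mbps * 401 ms
= 100 * 1e6 * 401 / 1000 bits
= 40100000 bits
= 5012500 bytes
= 4895.0195 KB
BDP = 40100000 bits (5012500 bytes)


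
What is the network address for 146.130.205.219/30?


IP:   10010010.10000010.11001101.11011011
Mask: 11111111.11111111.11111111.11111100
AND operation:
Net:  10010010.10000010.11001101.11011000
Network: 146.130.205.216/30


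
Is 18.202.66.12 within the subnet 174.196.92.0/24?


Subnet network: 174.196.92.0
Test IP AND mask: 18.202.66.0
No, 18.202.66.12 is not in 174.196.92.0/24


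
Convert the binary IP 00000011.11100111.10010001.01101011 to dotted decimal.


00000011 = 3
11100111 = 231
10010001 = 145
01101011 = 107
IP: 3.231.145.107


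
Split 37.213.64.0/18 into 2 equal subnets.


New prefix = 18 + 1 = 19
Each subnet has 8192 addresses
  37.213.64.0/19
  37.213.96.0/19
Subnets: 37.213.64.0/19, 37.213.96.0/19


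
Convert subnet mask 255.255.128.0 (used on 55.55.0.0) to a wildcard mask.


Subnet mask: 255.255.128.0
Wildcard = 255.255.255.255 - subnet mask
255 - 255 = 0
255 - 255 = 0
255 - 128 = 127
255 - 0 = 255
Wildcard: 0.0.127.255


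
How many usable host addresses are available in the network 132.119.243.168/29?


Host bits = 32 - 29 = 3
Total addresses = 2^3 = 8
Usable = total - 2 (network and broadcast)
Usable hosts: 6


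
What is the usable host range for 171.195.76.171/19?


Network: 171.195.64.0
Broadcast: 171.195.95.255
First usable = network + 1
Last usable = broadcast - 1
Range: 171.195.64.1 to 171.195.95.254


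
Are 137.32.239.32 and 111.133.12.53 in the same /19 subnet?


Mask: 255.255.224.0
137.32.239.32 AND mask = 137.32.224.0
111.133.12.53 AND mask = 111.133.0.0
No, different subnets (137.32.224.0 vs 111.133.0.0)


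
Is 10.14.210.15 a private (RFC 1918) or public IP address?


RFC 1918 private ranges:
  10.0.0.0/8 (10.0.0.0 - 10.255.255.255)
  172.16.0.0/12 (172.16.0.0 - 172.31.255.255)
  192.168.0.0/16 (192.168.0.0 - 192.168.255.255)
Private (in 10.0.0.0/8)


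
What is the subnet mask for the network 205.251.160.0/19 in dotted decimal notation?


/19 means 19 network bits, 13 host bits
Binary: 11111111111111111110000000000000
Mask: 255.255.224.0


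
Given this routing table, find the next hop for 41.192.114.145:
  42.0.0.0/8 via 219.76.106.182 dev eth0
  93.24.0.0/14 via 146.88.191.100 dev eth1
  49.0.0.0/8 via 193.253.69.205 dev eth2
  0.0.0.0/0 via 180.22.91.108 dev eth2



Longest prefix match for 41.192.114.145:
  /8 42.0.0.0: no
  /14 93.24.0.0: no
  /8 49.0.0.0: no
  /0 0.0.0.0: MATCH
Selected: next-hop 180.22.91.108 via eth2 (matched /0)


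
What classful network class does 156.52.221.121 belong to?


First octet: 156
Binary: 10011100
10xxxxxx -> Class B (128-191)
Class B, default mask 255.255.0.0 (/16)


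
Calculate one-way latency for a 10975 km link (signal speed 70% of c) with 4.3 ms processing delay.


Speed = 0.7 * 3e5 km/s = 210000 km/s
Propagation delay = 10975 / 210000 = 0.0523 s = 52.2619 ms
Processing delay = 4.3 ms
Total one-way latency = 56.5619 ms


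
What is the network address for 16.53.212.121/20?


IP:   00010000.00110101.11010100.01111001
Mask: 11111111.11111111.11110000.00000000
AND operation:
Net:  00010000.00110101.11010000.00000000
Network: 16.53.208.0/20


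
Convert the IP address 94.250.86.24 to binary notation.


94 = 01011110
250 = 11111010
86 = 01010110
24 = 00011000
Binary: 01011110.11111010.01010110.00011000


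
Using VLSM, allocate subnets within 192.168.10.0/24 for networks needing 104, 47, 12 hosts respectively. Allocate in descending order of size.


104 hosts -> /25 (126 usable): 192.168.10.0/25
47 hosts -> /26 (62 usable): 192.168.10.128/26
12 hosts -> /28 (14 usable): 192.168.10.192/28
Allocation: 192.168.10.0/25 (104 hosts, 126 usable); 192.168.10.128/26 (47 hosts, 62 usable); 192.168.10.192/28 (12 hosts, 14 usable)


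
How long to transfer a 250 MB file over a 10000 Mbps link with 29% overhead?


Effective throughput = 10000 * (1 - 29/100) = 7100 Mbps
File size in Mb = 250 * 8 = 2000 Mb
Time = 2000 / 7100
Time = 0.2817 seconds


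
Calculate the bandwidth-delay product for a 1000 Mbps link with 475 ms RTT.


BDP = bandwidth * RTT
= 1000 Mbps * 475 ms
= 1000 * 1e6 * 475 / 1000 bits
= 475000000 bits
= 59375000 bytes
= 57983.3984 KB
BDP = 475000000 bits (59375000 bytes)


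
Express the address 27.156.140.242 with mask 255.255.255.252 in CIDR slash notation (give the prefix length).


Binary: 11111111.11111111.11111111.11111100
Count leading 1s
Prefix: /30


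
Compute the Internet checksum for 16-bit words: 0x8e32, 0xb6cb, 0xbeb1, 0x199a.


Sum all words (with carry folding):
+ 0x8e32 = 0x8e32
+ 0xb6cb = 0x44fe
+ 0xbeb1 = 0x03b0
+ 0x199a = 0x1d4a
One's complement: ~0x1d4a
Checksum = 0xe2b5


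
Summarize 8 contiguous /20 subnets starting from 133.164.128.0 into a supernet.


Original prefix: /20
Number of subnets: 8 = 2^3
New prefix = 20 - 3 = 17
Supernet: 133.164.128.0/17


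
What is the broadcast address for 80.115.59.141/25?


Network: 80.115.59.128/25
Host bits = 7
Set all host bits to 1:
Broadcast: 80.115.59.255


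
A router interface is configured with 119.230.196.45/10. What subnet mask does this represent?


/10 means 10 network bits, 22 host bits
Binary: 11111111110000000000000000000000
Mask: 255.192.0.0


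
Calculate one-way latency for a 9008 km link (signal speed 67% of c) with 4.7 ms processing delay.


Speed = 0.67 * 3e5 km/s = 201000 km/s
Propagation delay = 9008 / 201000 = 0.0448 s = 44.8159 ms
Processing delay = 4.7 ms
Total one-way latency = 49.5159 ms


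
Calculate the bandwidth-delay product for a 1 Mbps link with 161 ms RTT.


BDP = bandwidth * RTT
= 1 Mbps * 161 ms
= 1 * 1e6 * 161 / 1000 bits
= 161000 bits
= 20125 bytes
= 19.6533 KB
BDP = 161000 bits (20125 bytes)


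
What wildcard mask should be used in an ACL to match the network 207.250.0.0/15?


Subnet mask: 255.254.0.0
Wildcard = 255.255.255.255 - subnet mask
255 - 255 = 0
255 - 254 = 1
255 - 0 = 255
255 - 0 = 255
Wildcard: 0.1.255.255


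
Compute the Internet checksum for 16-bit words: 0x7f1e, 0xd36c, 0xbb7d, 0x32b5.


Sum all words (with carry folding):
+ 0x7f1e = 0x7f1e
+ 0xd36c = 0x528b
+ 0xbb7d = 0x0e09
+ 0x32b5 = 0x40be
One's complement: ~0x40be
Checksum = 0xbf41


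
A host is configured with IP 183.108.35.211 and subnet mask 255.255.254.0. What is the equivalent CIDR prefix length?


Binary: 11111111.11111111.11111110.00000000
Count leading 1s
Prefix: /23


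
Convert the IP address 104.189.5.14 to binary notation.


104 = 01101000
189 = 10111101
5 = 00000101
14 = 00001110
Binary: 01101000.10111101.00000101.00001110


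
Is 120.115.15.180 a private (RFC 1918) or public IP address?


RFC 1918 private ranges:
  10.0.0.0/8 (10.0.0.0 - 10.255.255.255)
  172.16.0.0/12 (172.16.0.0 - 172.31.255.255)
  192.168.0.0/16 (192.168.0.0 - 192.168.255.255)
Public (not in any RFC 1918 range)


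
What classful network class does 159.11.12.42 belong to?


First octet: 159
Binary: 10011111
10xxxxxx -> Class B (128-191)
Class B, default mask 255.255.0.0 (/16)


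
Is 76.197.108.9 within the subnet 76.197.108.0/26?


Subnet network: 76.197.108.0
Test IP AND mask: 76.197.108.0
Yes, 76.197.108.9 is in 76.197.108.0/26


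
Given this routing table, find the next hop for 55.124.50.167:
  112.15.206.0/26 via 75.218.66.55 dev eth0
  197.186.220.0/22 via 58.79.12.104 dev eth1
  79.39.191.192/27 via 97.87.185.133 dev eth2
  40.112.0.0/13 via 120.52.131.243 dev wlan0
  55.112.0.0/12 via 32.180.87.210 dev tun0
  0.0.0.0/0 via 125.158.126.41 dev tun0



Longest prefix match for 55.124.50.167:
  /26 112.15.206.0: no
  /22 197.186.220.0: no
  /27 79.39.191.192: no
  /13 40.112.0.0: no
  /12 55.112.0.0: MATCH
  /0 0.0.0.0: MATCH
Selected: next-hop 32.180.87.210 via tun0 (matched /12)


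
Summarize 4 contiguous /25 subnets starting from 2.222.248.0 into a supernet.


Original prefix: /25
Number of subnets: 4 = 2^2
New prefix = 25 - 2 = 23
Supernet: 2.222.248.0/23


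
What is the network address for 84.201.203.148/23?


IP:   01010100.11001001.11001011.10010100
Mask: 11111111.11111111.11111110.00000000
AND operation:
Net:  01010100.11001001.11001010.00000000
Network: 84.201.202.0/23


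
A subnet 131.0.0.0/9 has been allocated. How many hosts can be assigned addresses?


Host bits = 32 - 9 = 23
Total addresses = 2^23 = 8388608
Usable = total - 2 (network and broadcast)
Usable hosts: 8388606


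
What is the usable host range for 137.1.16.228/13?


Network: 137.0.0.0
Broadcast: 137.7.255.255
First usable = network + 1
Last usable = broadcast - 1
Range: 137.0.0.1 to 137.7.255.254


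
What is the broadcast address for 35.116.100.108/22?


Network: 35.116.100.0/22
Host bits = 10
Set all host bits to 1:
Broadcast: 35.116.103.255


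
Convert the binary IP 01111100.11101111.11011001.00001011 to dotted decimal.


01111100 = 124
11101111 = 239
11011001 = 217
00001011 = 11
IP: 124.239.217.11


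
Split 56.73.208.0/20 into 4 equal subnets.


New prefix = 20 + 2 = 22
Each subnet has 1024 addresses
  56.73.208.0/22
  56.73.212.0/22
  56.73.216.0/22
  56.73.220.0/22
Subnets: 56.73.208.0/22, 56.73.212.0/22, 56.73.216.0/22, 56.73.220.0/22


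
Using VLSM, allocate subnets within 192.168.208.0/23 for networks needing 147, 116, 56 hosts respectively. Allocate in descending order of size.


147 hosts -> /24 (254 usable): 192.168.208.0/24
116 hosts -> /25 (126 usable): 192.168.209.0/25
56 hosts -> /26 (62 usable): 192.168.209.128/26
Allocation: 192.168.208.0/24 (147 hosts, 254 usable); 192.168.209.0/25 (116 hosts, 126 usable); 192.168.209.128/26 (56 hosts, 62 usable)


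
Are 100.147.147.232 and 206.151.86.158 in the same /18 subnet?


Mask: 255.255.192.0
100.147.147.232 AND mask = 100.147.128.0
206.151.86.158 AND mask = 206.151.64.0
No, different subnets (100.147.128.0 vs 206.151.64.0)


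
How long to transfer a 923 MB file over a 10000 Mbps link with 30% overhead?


Effective throughput = 10000 * (1 - 30/100) = 7000 Mbps
File size in Mb = 923 * 8 = 7384 Mb
Time = 7384 / 7000
Time = 1.0549 seconds


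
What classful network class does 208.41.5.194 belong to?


First octet: 208
Binary: 11010000
110xxxxx -> Class C (192-223)
Class C, default mask 255.255.255.0 (/24)


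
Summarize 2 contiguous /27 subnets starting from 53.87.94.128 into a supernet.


Original prefix: /27
Number of subnets: 2 = 2^1
New prefix = 27 - 1 = 26
Supernet: 53.87.94.128/26


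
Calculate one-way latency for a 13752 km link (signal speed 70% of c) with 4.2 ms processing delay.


Speed = 0.7 * 3e5 km/s = 210000 km/s
Propagation delay = 13752 / 210000 = 0.0655 s = 65.4857 ms
Processing delay = 4.2 ms
Total one-way latency = 69.6857 ms


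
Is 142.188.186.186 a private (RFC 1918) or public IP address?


RFC 1918 private ranges:
  10.0.0.0/8 (10.0.0.0 - 10.255.255.255)
  172.16.0.0/12 (172.16.0.0 - 172.31.255.255)
  192.168.0.0/16 (192.168.0.0 - 192.168.255.255)
Public (not in any RFC 1918 range)


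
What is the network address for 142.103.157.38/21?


IP:   10001110.01100111.10011101.00100110
Mask: 11111111.11111111.11111000.00000000
AND operation:
Net:  10001110.01100111.10011000.00000000
Network: 142.103.152.0/21


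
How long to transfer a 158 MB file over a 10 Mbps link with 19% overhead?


Effective throughput = 10 * (1 - 19/100) = 8.1 Mbps
File size in Mb = 158 * 8 = 1264 Mb
Time = 1264 / 8.1
Time = 156.0494 seconds
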